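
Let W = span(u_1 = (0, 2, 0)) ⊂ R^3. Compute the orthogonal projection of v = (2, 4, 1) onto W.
proj_W(v) = (0, 4, 0)

Set up U = [u_1 | ... | u_1] ∈ R^(3×1). The projector onto W = col(U) is P = U (U^T U)^(-1) U^T.
Compute U^T U =
  [4],
and U^T v = (8).
Solve U^T U · c = U^T v for the coefficients: c = (2). The projection is proj_W(v) = U c.
Check: (v - proj_W(v)) · u_1 = 0  (should be 0).
Result: proj_W(v) = (0, 4, 0).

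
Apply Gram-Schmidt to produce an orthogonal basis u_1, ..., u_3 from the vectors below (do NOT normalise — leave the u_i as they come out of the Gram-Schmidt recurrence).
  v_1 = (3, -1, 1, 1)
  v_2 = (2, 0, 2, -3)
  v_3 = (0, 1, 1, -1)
Orthogonal basis:
  u_1 = (3, -1, 1, 1)
  u_2 = (3/4, 5/12, 19/12, -41/12)
  u_3 = (-4/179, 137/179, 91/179, 58/179)

Apply the Gram-Schmidt recurrence
  u_1 = v_1
  u_i = v_i − Σ_{j<i} ((v_i · u_j) / (u_j · u_j)) · u_j.

Step by step this gives:
  u_1 = (3, -1, 1, 1)
  u_2 = (3/4, 5/12, 19/12, -41/12)
  u_3 = (-4/179, 137/179, 91/179, 58/179)

Orthogonality check:
  u_2 · u_1 = 0 (should be 0)
  u_3 · u_1 = 0 (should be 0)
  u_3 · u_2 = 0 (should be 0)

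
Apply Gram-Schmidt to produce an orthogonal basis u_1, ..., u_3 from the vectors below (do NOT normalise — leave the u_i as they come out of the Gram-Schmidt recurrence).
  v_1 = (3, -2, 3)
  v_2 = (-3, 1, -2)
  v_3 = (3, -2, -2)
Orthogonal basis:
  u_1 = (3, -2, 3)
  u_2 = (-15/22, -6/11, 7/22)
  u_3 = (15/19, -45/19, -45/19)

Apply the Gram-Schmidt recurrence
  u_1 = v_1
  u_i = v_i − Σ_{j<i} ((v_i · u_j) / (u_j · u_j)) · u_j.

Step by step this gives:
  u_1 = (3, -2, 3)
  u_2 = (-15/22, -6/11, 7/22)
  u_3 = (15/19, -45/19, -45/19)

Orthogonality check:
  u_2 · u_1 = 0 (should be 0)
  u_3 · u_1 = 0 (should be 0)
  u_3 · u_2 = 0 (should be 0)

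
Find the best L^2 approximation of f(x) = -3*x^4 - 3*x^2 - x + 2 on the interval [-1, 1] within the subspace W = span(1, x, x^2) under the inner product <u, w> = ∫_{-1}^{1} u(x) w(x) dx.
g(x) = -39*x^2/7 - x + 79/35

The best approximation g ∈ W is the orthogonal projection of f onto W. Writing g = a_0 + a_1 x + a_2 x^2, the coefficients solve the normal equations G · a = b where
  G_{ij} = <φ_i, φ_j> and b_i = <f, φ_i>, with φ_0 = 1, φ_1 = x, φ_2 = x^2.
G =
  [2, 0, 2/3]
  [0, 2/3, 0]
  [2/3, 0, 2/5],
b = (4/5, -2/3, -76/105).
Solving gives a_0 = 79/35, a_1 = -1, a_2 = -39/7, so
  g(x) = -39*x^2/7 - x + 79/35.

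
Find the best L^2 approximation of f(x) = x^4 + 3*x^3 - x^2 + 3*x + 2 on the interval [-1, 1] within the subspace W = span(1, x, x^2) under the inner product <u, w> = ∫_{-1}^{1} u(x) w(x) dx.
g(x) = -x^2/7 + 24*x/5 + 67/35

The best approximation g ∈ W is the orthogonal projection of f onto W. Writing g = a_0 + a_1 x + a_2 x^2, the coefficients solve the normal equations G · a = b where
  G_{ij} = <φ_i, φ_j> and b_i = <f, φ_i>, with φ_0 = 1, φ_1 = x, φ_2 = x^2.
G =
  [2, 0, 2/3]
  [0, 2/3, 0]
  [2/3, 0, 2/5],
b = (56/15, 16/5, 128/105).
Solving gives a_0 = 67/35, a_1 = 24/5, a_2 = -1/7, so
  g(x) = -x^2/7 + 24*x/5 + 67/35.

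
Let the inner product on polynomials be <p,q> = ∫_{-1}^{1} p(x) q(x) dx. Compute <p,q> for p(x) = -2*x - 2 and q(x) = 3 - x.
<p,q> = -32/3

Expand the product: p(x)·q(x) = 2*x^2 - 4*x - 6.
∫_{-1}^{1} of each monomial x^k gives [2/(k+1) if k even, 0 if k odd]. Integrating term-by-term (or equivalently evaluating the antiderivative F(x) = 2*x^3/3 - 2*x^2 - 6*x at the endpoints):
  F(1) − F(−1) = -22/3 − (10/3) = -32/3.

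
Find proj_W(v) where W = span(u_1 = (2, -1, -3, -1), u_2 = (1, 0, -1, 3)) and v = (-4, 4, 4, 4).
proj_W(v) = (-516/161, 316/161, 832/161, 664/161)

Set up U = [u_1 | ... | u_2] ∈ R^(4×2). The projector onto W = col(U) is P = U (U^T U)^(-1) U^T.
Compute U^T U =
  [15, 2]
  [2, 11],
and U^T v = (-28, 4).
Solve U^T U · c = U^T v for the coefficients: c = (-316/161, 116/161). The projection is proj_W(v) = U c.
Check: (v - proj_W(v)) · u_1 = 0  (should be 0).
Check: (v - proj_W(v)) · u_2 = 0  (should be 0).
Result: proj_W(v) = (-516/161, 316/161, 832/161, 664/161).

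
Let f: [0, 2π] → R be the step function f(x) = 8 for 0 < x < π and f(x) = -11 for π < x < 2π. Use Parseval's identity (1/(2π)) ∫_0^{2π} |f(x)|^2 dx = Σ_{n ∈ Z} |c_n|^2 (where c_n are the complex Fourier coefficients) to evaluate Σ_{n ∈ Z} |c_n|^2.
Σ |c_n|^2 = 185/2

Parseval equates the L^2 energy of f (normalised by 1/(2π)) with the ℓ^2 sum of its Fourier coefficients: (1/(2π)) ∫_0^{2π} |f|^2 = Σ |c_n|^2.
Compute the left side: (1/(2π)) [∫_0^π 8^2 dx + ∫_π^{2π} (-11)^2 dx] = (1/(2π)) · (64π + 121π) = (64 + 121)/2 = 185/2.
So Σ_{n ∈ Z} |c_n|^2 = 185/2.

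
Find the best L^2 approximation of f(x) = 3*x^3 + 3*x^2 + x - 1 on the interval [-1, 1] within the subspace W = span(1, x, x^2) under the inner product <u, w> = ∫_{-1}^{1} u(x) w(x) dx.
g(x) = 3*x^2 + 14*x/5 - 1

The best approximation g ∈ W is the orthogonal projection of f onto W. Writing g = a_0 + a_1 x + a_2 x^2, the coefficients solve the normal equations G · a = b where
  G_{ij} = <φ_i, φ_j> and b_i = <f, φ_i>, with φ_0 = 1, φ_1 = x, φ_2 = x^2.
G =
  [2, 0, 2/3]
  [0, 2/3, 0]
  [2/3, 0, 2/5],
b = (0, 28/15, 8/15).
Solving gives a_0 = -1, a_1 = 14/5, a_2 = 3, so
  g(x) = 3*x^2 + 14*x/5 - 1.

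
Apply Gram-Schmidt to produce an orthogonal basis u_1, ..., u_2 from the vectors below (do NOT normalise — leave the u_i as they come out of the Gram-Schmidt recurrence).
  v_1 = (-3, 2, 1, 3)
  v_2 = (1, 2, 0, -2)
Orthogonal basis:
  u_1 = (-3, 2, 1, 3)
  u_2 = (8/23, 56/23, 5/23, -31/23)

Apply the Gram-Schmidt recurrence
  u_1 = v_1
  u_i = v_i − Σ_{j<i} ((v_i · u_j) / (u_j · u_j)) · u_j.

Step by step this gives:
  u_1 = (-3, 2, 1, 3)
  u_2 = (8/23, 56/23, 5/23, -31/23)

Orthogonality check:
  u_2 · u_1 = 0 (should be 0)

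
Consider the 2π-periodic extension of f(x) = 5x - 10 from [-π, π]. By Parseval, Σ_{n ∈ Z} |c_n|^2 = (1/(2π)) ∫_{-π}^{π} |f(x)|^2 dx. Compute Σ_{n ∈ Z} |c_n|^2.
Σ |c_n|^2 = 25π^2/3 + 100

Expand and integrate term by term over [-π, π]:
  ∫ (5x)^2 dx = 25·(2π^3/3); ∫ 2·5·(-10)·x dx = 0 (odd integrand); ∫ (-10)^2 dx = 100·2π.
So (1/(2π)) ∫_{-π}^{π} (5x - 10)^2 dx = 25π^2/3 + 100 = 25π^2/3 + 100.
Parseval ⇒ Σ |c_n|^2 = 25π^2/3 + 100.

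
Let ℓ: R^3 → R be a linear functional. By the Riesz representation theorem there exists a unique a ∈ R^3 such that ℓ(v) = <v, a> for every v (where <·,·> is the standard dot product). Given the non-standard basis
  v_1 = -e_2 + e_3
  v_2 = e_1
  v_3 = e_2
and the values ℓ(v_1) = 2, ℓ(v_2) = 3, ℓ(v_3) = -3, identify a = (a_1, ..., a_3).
a = (3, -3, -1)

Write a = (a_1, ..., a_3) in the standard basis. For each basis vector v_i, ℓ(v_i) = <v_i, a> is a linear equation in the a_j's. Collect the n equations into a matrix system V a = ℓ, where row i of V is v_i (expressed in the standard basis). Since V is invertible (lower-triangular with 1s on the diagonal, up to permutation), solve by back-substitution:
  V =
[[0, -1, 1],
 [1, 0, 0],
 [0, 1, 0]]
  V a = (2, 3, -3)
Solving gives a = (3, -3, -1).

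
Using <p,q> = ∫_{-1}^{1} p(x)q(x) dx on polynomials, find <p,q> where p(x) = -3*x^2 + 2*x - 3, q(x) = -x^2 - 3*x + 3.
<p,q> = -124/5

Expand the product: p(x)·q(x) = 3*x^4 + 7*x^3 - 12*x^2 + 15*x - 9.
∫_{-1}^{1} of each monomial x^k gives [2/(k+1) if k even, 0 if k odd]. Integrating term-by-term (or equivalently evaluating the antiderivative F(x) = 3*x^5/5 + 7*x^4/4 - 4*x^3 + 15*x^2/2 - 9*x at the endpoints):
  F(1) − F(−1) = -63/20 − (433/20) = -124/5.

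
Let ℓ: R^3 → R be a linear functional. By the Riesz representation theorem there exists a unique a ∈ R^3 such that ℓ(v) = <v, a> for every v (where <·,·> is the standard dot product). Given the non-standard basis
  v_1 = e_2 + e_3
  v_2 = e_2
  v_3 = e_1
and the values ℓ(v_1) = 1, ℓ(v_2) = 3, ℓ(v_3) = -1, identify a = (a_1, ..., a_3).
a = (-1, 3, -2)

Write a = (a_1, ..., a_3) in the standard basis. For each basis vector v_i, ℓ(v_i) = <v_i, a> is a linear equation in the a_j's. Collect the n equations into a matrix system V a = ℓ, where row i of V is v_i (expressed in the standard basis). Since V is invertible (lower-triangular with 1s on the diagonal, up to permutation), solve by back-substitution:
  V =
[[0, 1, 1],
 [0, 1, 0],
 [1, 0, 0]]
  V a = (1, 3, -1)
Solving gives a = (-1, 3, -2).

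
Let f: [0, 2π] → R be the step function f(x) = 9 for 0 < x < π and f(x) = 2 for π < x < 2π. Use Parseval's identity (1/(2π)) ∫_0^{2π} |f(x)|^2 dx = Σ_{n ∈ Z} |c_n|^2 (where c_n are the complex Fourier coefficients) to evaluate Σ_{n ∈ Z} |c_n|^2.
Σ |c_n|^2 = 85/2

Parseval equates the L^2 energy of f (normalised by 1/(2π)) with the ℓ^2 sum of its Fourier coefficients: (1/(2π)) ∫_0^{2π} |f|^2 = Σ |c_n|^2.
Compute the left side: (1/(2π)) [∫_0^π 9^2 dx + ∫_π^{2π} 2^2 dx] = (1/(2π)) · (81π + 4π) = (81 + 4)/2 = 85/2.
So Σ_{n ∈ Z} |c_n|^2 = 85/2.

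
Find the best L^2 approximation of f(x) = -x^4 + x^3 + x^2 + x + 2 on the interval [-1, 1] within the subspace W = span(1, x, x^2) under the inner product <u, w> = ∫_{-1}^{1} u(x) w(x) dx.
g(x) = x^2/7 + 8*x/5 + 73/35

The best approximation g ∈ W is the orthogonal projection of f onto W. Writing g = a_0 + a_1 x + a_2 x^2, the coefficients solve the normal equations G · a = b where
  G_{ij} = <φ_i, φ_j> and b_i = <f, φ_i>, with φ_0 = 1, φ_1 = x, φ_2 = x^2.
G =
  [2, 0, 2/3]
  [0, 2/3, 0]
  [2/3, 0, 2/5],
b = (64/15, 16/15, 152/105).
Solving gives a_0 = 73/35, a_1 = 8/5, a_2 = 1/7, so
  g(x) = x^2/7 + 8*x/5 + 73/35.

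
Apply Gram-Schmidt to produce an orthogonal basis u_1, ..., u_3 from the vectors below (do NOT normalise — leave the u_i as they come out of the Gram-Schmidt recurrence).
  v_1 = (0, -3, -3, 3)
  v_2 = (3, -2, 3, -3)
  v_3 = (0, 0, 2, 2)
Orthogonal basis:
  u_1 = (0, -3, -3, 3)
  u_2 = (3, -10/3, 5/3, -5/3)
  u_3 = (0, 0, 2, 2)

Apply the Gram-Schmidt recurrence
  u_1 = v_1
  u_i = v_i − Σ_{j<i} ((v_i · u_j) / (u_j · u_j)) · u_j.

Step by step this gives:
  u_1 = (0, -3, -3, 3)
  u_2 = (3, -10/3, 5/3, -5/3)
  u_3 = (0, 0, 2, 2)

Orthogonality check:
  u_2 · u_1 = 0 (should be 0)
  u_3 · u_1 = 0 (should be 0)
  u_3 · u_2 = 0 (should be 0)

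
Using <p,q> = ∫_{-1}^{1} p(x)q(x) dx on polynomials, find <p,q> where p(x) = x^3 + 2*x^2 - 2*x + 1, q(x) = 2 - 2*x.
<p,q> = 128/15

Expand the product: p(x)·q(x) = -2*x^4 - 2*x^3 + 8*x^2 - 6*x + 2.
∫_{-1}^{1} of each monomial x^k gives [2/(k+1) if k even, 0 if k odd]. Integrating term-by-term (or equivalently evaluating the antiderivative F(x) = -2*x^5/5 - x^4/2 + 8*x^3/3 - 3*x^2 + 2*x at the endpoints):
  F(1) − F(−1) = 23/30 − (-233/30) = 128/15.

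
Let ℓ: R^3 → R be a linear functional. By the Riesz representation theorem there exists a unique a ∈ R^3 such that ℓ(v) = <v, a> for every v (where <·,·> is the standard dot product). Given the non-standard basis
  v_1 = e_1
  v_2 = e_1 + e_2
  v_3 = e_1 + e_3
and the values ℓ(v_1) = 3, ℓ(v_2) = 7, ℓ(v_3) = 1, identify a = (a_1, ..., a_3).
a = (3, 4, -2)

Write a = (a_1, ..., a_3) in the standard basis. For each basis vector v_i, ℓ(v_i) = <v_i, a> is a linear equation in the a_j's. Collect the n equations into a matrix system V a = ℓ, where row i of V is v_i (expressed in the standard basis). Since V is invertible (lower-triangular with 1s on the diagonal, up to permutation), solve by back-substitution:
  V =
[[1, 0, 0],
 [1, 1, 0],
 [1, 0, 1]]
  V a = (3, 7, 1)
Solving gives a = (3, 4, -2).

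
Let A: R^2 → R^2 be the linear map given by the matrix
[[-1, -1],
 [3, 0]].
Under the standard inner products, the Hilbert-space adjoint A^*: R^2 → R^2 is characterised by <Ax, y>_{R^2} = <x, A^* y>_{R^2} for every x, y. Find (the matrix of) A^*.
A^* = A^T =
[[-1, 3],
 [-1, 0]]

For real matrices with standard dot products, the defining identity <Ax, y> = <x, A^* y> gives (Ax)^T y = x^T (A^*) y, i.e. x^T A^T y = x^T (A^*) y. Since this holds for all x, y, we must have A^* = A^T. Therefore
A^* =
[[-1, 3],
 [-1, 0]].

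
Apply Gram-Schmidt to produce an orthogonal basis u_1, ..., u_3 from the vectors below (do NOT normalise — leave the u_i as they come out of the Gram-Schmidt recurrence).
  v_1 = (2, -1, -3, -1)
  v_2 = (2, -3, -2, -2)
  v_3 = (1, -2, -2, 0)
Orthogonal basis:
  u_1 = (2, -1, -3, -1)
  u_2 = (0, -2, 1, -1)
  u_3 = (-1/3, -2/3, -1/3, 1)

Apply the Gram-Schmidt recurrence
  u_1 = v_1
  u_i = v_i − Σ_{j<i} ((v_i · u_j) / (u_j · u_j)) · u_j.

Step by step this gives:
  u_1 = (2, -1, -3, -1)
  u_2 = (0, -2, 1, -1)
  u_3 = (-1/3, -2/3, -1/3, 1)

Orthogonality check:
  u_2 · u_1 = 0 (should be 0)
  u_3 · u_1 = 0 (should be 0)
  u_3 · u_2 = 0 (should be 0)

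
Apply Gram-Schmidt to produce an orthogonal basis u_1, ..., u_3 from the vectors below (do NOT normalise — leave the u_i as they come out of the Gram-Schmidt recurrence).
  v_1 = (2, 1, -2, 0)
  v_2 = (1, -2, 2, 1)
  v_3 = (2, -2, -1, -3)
Orthogonal basis:
  u_1 = (2, 1, -2, 0)
  u_2 = (17/9, -14/9, 10/9, 1)
  u_3 = (35/74, -71/37, -18/37, -247/74)

Apply the Gram-Schmidt recurrence
  u_1 = v_1
  u_i = v_i − Σ_{j<i} ((v_i · u_j) / (u_j · u_j)) · u_j.

Step by step this gives:
  u_1 = (2, 1, -2, 0)
  u_2 = (17/9, -14/9, 10/9, 1)
  u_3 = (35/74, -71/37, -18/37, -247/74)

Orthogonality check:
  u_2 · u_1 = 0 (should be 0)
  u_3 · u_1 = 0 (should be 0)
  u_3 · u_2 = 0 (should be 0)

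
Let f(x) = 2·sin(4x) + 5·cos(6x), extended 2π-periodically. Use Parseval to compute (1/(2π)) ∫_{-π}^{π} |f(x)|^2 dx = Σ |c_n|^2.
Σ |c_n|^2 = 29/2

Expand |f|^2 and use orthogonality of {sin(nx), cos(mx)} on [-π, π]:
  ∫_{-π}^{π} sin(nx)^2 dx = π, ∫ cos(mx)^2 dx = π, and cross terms integrate to 0.
So ∫_{-π}^{π} f(x)^2 dx = 2^2 · π + 5^2 · π = (4 + 25)π.
Divide by 2π: (4 + 25)/2 = 29/2.
By Parseval, this equals Σ |c_n|^2.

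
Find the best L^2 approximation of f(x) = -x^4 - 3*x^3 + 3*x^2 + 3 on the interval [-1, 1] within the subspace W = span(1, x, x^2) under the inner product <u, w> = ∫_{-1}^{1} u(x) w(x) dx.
g(x) = 15*x^2/7 - 9*x/5 + 108/35

The best approximation g ∈ W is the orthogonal projection of f onto W. Writing g = a_0 + a_1 x + a_2 x^2, the coefficients solve the normal equations G · a = b where
  G_{ij} = <φ_i, φ_j> and b_i = <f, φ_i>, with φ_0 = 1, φ_1 = x, φ_2 = x^2.
G =
  [2, 0, 2/3]
  [0, 2/3, 0]
  [2/3, 0, 2/5],
b = (38/5, -6/5, 102/35).
Solving gives a_0 = 108/35, a_1 = -9/5, a_2 = 15/7, so
  g(x) = 15*x^2/7 - 9*x/5 + 108/35.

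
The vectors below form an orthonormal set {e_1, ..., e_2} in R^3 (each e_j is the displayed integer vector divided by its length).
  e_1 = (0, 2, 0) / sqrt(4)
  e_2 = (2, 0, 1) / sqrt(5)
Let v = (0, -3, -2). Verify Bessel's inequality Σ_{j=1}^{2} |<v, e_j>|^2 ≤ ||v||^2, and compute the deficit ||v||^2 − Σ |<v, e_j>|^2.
Σ |<v, e_j>|^2 = 49/5; ||v||^2 = 13; deficit = 16/5

Write each e_j = u_j / sqrt(<u_j, u_j>) where u_j is the displayed integer vector. Then <v, e_j> = <v, u_j> / sqrt(<u_j, u_j>), so |<v, e_j>|^2 = <v, u_j>^2 / <u_j, u_j>.
Coefficients: <v, e_1> = -6/sqrt(4), <v, e_2> = -2/sqrt(5).
Square and sum: Σ |<v, e_j>|^2 = 49/5.
Compute ||v||^2 = v·v = 13.
Deficit = 13 − 49/5 = 16/5 ≥ 0, confirming Bessel's inequality. (The deficit equals ||v − Σ <v,e_j> e_j||^2, the squared distance from v to span{e_j}.)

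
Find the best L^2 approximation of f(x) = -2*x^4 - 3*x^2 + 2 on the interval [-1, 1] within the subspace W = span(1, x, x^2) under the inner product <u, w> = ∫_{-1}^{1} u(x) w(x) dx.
g(x) = 76/35 - 33*x^2/7

The best approximation g ∈ W is the orthogonal projection of f onto W. Writing g = a_0 + a_1 x + a_2 x^2, the coefficients solve the normal equations G · a = b where
  G_{ij} = <φ_i, φ_j> and b_i = <f, φ_i>, with φ_0 = 1, φ_1 = x, φ_2 = x^2.
G =
  [2, 0, 2/3]
  [0, 2/3, 0]
  [2/3, 0, 2/5],
b = (6/5, 0, -46/105).
Solving gives a_0 = 76/35, a_1 = 0, a_2 = -33/7, so
  g(x) = 76/35 - 33*x^2/7.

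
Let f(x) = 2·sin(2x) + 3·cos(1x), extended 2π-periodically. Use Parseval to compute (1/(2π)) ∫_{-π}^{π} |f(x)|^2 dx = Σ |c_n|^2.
Σ |c_n|^2 = 13/2

Expand |f|^2 and use orthogonality of {sin(nx), cos(mx)} on [-π, π]:
  ∫_{-π}^{π} sin(nx)^2 dx = π, ∫ cos(mx)^2 dx = π, and cross terms integrate to 0.
So ∫_{-π}^{π} f(x)^2 dx = 2^2 · π + 3^2 · π = (4 + 9)π.
Divide by 2π: (4 + 9)/2 = 13/2.
By Parseval, this equals Σ |c_n|^2.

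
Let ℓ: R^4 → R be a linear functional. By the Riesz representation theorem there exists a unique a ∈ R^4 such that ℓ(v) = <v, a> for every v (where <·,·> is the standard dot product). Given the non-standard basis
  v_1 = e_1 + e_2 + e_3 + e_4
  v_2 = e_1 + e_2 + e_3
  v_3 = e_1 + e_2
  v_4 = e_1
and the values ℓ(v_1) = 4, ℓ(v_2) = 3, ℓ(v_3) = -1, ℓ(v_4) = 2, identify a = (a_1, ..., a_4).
a = (2, -3, 4, 1)

Write a = (a_1, ..., a_4) in the standard basis. For each basis vector v_i, ℓ(v_i) = <v_i, a> is a linear equation in the a_j's. Collect the n equations into a matrix system V a = ℓ, where row i of V is v_i (expressed in the standard basis). Since V is invertible (lower-triangular with 1s on the diagonal, up to permutation), solve by back-substitution:
  V =
[[1, 1, 1, 1],
 [1, 1, 1, 0],
 [1, 1, 0, 0],
 [1, 0, 0, 0]]
  V a = (4, 3, -1, 2)
Solving gives a = (2, -3, 4, 1).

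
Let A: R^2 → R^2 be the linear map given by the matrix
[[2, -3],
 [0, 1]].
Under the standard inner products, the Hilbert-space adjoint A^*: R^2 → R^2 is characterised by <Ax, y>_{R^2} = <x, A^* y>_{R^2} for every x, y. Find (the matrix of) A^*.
A^* = A^T =
[[2, 0],
 [-3, 1]]

For real matrices with standard dot products, the defining identity <Ax, y> = <x, A^* y> gives (Ax)^T y = x^T (A^*) y, i.e. x^T A^T y = x^T (A^*) y. Since this holds for all x, y, we must have A^* = A^T. Therefore
A^* =
[[2, 0],
 [-3, 1]].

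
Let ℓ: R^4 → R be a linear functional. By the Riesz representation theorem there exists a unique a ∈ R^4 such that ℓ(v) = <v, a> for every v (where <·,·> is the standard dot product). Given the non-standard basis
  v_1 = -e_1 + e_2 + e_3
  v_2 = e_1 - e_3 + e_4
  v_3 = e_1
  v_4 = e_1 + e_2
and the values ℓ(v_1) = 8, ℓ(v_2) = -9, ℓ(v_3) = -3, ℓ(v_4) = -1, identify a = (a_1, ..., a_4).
a = (-3, 2, 3, -3)

Write a = (a_1, ..., a_4) in the standard basis. For each basis vector v_i, ℓ(v_i) = <v_i, a> is a linear equation in the a_j's. Collect the n equations into a matrix system V a = ℓ, where row i of V is v_i (expressed in the standard basis). Since V is invertible (lower-triangular with 1s on the diagonal, up to permutation), solve by back-substitution:
  V =
[[-1, 1, 1, 0],
 [1, 0, -1, 1],
 [1, 0, 0, 0],
 [1, 1, 0, 0]]
  V a = (8, -9, -3, -1)
Solving gives a = (-3, 2, 3, -3).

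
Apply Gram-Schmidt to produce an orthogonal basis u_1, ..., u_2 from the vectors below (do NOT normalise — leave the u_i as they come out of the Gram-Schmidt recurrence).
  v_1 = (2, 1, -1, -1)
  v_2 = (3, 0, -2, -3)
Orthogonal basis:
  u_1 = (2, 1, -1, -1)
  u_2 = (-1/7, -11/7, -3/7, -10/7)

Apply the Gram-Schmidt recurrence
  u_1 = v_1
  u_i = v_i − Σ_{j<i} ((v_i · u_j) / (u_j · u_j)) · u_j.

Step by step this gives:
  u_1 = (2, 1, -1, -1)
  u_2 = (-1/7, -11/7, -3/7, -10/7)

Orthogonality check:
  u_2 · u_1 = 0 (should be 0)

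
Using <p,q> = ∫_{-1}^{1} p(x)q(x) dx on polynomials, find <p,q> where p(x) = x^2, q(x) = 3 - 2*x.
<p,q> = 2

Expand the product: p(x)·q(x) = -2*x^3 + 3*x^2.
∫_{-1}^{1} of each monomial x^k gives [2/(k+1) if k even, 0 if k odd]. Integrating term-by-term (or equivalently evaluating the antiderivative F(x) = -x^4/2 + x^3 at the endpoints):
  F(1) − F(−1) = 1/2 − (-3/2) = 2.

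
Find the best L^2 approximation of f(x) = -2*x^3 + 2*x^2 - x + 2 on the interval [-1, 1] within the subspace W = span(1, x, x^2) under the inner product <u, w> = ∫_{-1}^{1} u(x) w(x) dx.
g(x) = 2*x^2 - 11*x/5 + 2

The best approximation g ∈ W is the orthogonal projection of f onto W. Writing g = a_0 + a_1 x + a_2 x^2, the coefficients solve the normal equations G · a = b where
  G_{ij} = <φ_i, φ_j> and b_i = <f, φ_i>, with φ_0 = 1, φ_1 = x, φ_2 = x^2.
G =
  [2, 0, 2/3]
  [0, 2/3, 0]
  [2/3, 0, 2/5],
b = (16/3, -22/15, 32/15).
Solving gives a_0 = 2, a_1 = -11/5, a_2 = 2, so
  g(x) = 2*x^2 - 11*x/5 + 2.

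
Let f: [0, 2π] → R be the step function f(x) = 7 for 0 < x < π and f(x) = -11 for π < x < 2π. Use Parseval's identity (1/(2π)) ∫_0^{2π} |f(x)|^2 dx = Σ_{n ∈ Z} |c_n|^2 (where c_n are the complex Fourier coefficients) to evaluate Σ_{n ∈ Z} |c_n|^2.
Σ |c_n|^2 = 85

Parseval equates the L^2 energy of f (normalised by 1/(2π)) with the ℓ^2 sum of its Fourier coefficients: (1/(2π)) ∫_0^{2π} |f|^2 = Σ |c_n|^2.
Compute the left side: (1/(2π)) [∫_0^π 7^2 dx + ∫_π^{2π} (-11)^2 dx] = (1/(2π)) · (49π + 121π) = (49 + 121)/2 = 85.
So Σ_{n ∈ Z} |c_n|^2 = 85.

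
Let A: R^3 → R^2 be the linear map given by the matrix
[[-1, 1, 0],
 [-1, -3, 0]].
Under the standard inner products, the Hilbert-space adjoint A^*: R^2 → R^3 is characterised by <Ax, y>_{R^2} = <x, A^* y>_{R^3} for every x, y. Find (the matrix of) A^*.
A^* = A^T =
[[-1, -1],
 [1, -3],
 [0, 0]]

For real matrices with standard dot products, the defining identity <Ax, y> = <x, A^* y> gives (Ax)^T y = x^T (A^*) y, i.e. x^T A^T y = x^T (A^*) y. Since this holds for all x, y, we must have A^* = A^T. Therefore
A^* =
[[-1, -1],
 [1, -3],
 [0, 0]].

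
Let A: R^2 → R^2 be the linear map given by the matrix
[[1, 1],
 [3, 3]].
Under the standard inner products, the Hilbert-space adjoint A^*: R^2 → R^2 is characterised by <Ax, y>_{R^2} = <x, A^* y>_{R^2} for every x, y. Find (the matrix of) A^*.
A^* = A^T =
[[1, 3],
 [1, 3]]

For real matrices with standard dot products, the defining identity <Ax, y> = <x, A^* y> gives (Ax)^T y = x^T (A^*) y, i.e. x^T A^T y = x^T (A^*) y. Since this holds for all x, y, we must have A^* = A^T. Therefore
A^* =
[[1, 3],
 [1, 3]].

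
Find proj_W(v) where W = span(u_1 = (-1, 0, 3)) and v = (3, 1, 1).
proj_W(v) = (0, 0, 0)

Set up U = [u_1 | ... | u_1] ∈ R^(3×1). The projector onto W = col(U) is P = U (U^T U)^(-1) U^T.
Compute U^T U =
  [10],
and U^T v = (0).
Solve U^T U · c = U^T v for the coefficients: c = (0). The projection is proj_W(v) = U c.
Check: (v - proj_W(v)) · u_1 = 0  (should be 0).
Result: proj_W(v) = (0, 0, 0).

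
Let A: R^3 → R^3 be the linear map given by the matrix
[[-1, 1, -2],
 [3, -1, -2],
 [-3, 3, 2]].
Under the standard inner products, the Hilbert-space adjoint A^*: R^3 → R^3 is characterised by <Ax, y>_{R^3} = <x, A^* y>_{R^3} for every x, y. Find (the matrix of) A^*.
A^* = A^T =
[[-1, 3, -3],
 [1, -1, 3],
 [-2, -2, 2]]

For real matrices with standard dot products, the defining identity <Ax, y> = <x, A^* y> gives (Ax)^T y = x^T (A^*) y, i.e. x^T A^T y = x^T (A^*) y. Since this holds for all x, y, we must have A^* = A^T. Therefore
A^* =
[[-1, 3, -3],
 [1, -1, 3],
 [-2, -2, 2]].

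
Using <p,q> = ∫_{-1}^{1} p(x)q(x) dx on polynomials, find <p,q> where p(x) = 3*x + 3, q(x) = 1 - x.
<p,q> = 4

Expand the product: p(x)·q(x) = 3 - 3*x^2.
∫_{-1}^{1} of each monomial x^k gives [2/(k+1) if k even, 0 if k odd]. Integrating term-by-term (or equivalently evaluating the antiderivative F(x) = -x^3 + 3*x at the endpoints):
  F(1) − F(−1) = 2 − (-2) = 4.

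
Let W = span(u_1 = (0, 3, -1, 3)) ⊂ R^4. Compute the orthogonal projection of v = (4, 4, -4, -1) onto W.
proj_W(v) = (0, 39/19, -13/19, 39/19)

Set up U = [u_1 | ... | u_1] ∈ R^(4×1). The projector onto W = col(U) is P = U (U^T U)^(-1) U^T.
Compute U^T U =
  [19],
and U^T v = (13).
Solve U^T U · c = U^T v for the coefficients: c = (13/19). The projection is proj_W(v) = U c.
Check: (v - proj_W(v)) · u_1 = 0  (should be 0).
Result: proj_W(v) = (0, 39/19, -13/19, 39/19).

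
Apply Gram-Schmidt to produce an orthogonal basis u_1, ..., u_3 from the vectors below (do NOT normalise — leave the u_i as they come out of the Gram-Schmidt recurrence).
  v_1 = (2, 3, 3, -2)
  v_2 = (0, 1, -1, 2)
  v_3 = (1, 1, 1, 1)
Orthogonal basis:
  u_1 = (2, 3, 3, -2)
  u_2 = (4/13, 19/13, -7/13, 22/13)
  u_3 = (13/35, -17/35, 3/5, 19/35)

Apply the Gram-Schmidt recurrence
  u_1 = v_1
  u_i = v_i − Σ_{j<i} ((v_i · u_j) / (u_j · u_j)) · u_j.

Step by step this gives:
  u_1 = (2, 3, 3, -2)
  u_2 = (4/13, 19/13, -7/13, 22/13)
  u_3 = (13/35, -17/35, 3/5, 19/35)

Orthogonality check:
  u_2 · u_1 = 0 (should be 0)
  u_3 · u_1 = 0 (should be 0)
  u_3 · u_2 = 0 (should be 0)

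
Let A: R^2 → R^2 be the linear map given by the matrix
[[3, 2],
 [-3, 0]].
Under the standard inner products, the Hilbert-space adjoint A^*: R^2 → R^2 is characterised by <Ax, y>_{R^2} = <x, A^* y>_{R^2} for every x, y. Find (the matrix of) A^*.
A^* = A^T =
[[3, -3],
 [2, 0]]

For real matrices with standard dot products, the defining identity <Ax, y> = <x, A^* y> gives (Ax)^T y = x^T (A^*) y, i.e. x^T A^T y = x^T (A^*) y. Since this holds for all x, y, we must have A^* = A^T. Therefore
A^* =
[[3, -3],
 [2, 0]].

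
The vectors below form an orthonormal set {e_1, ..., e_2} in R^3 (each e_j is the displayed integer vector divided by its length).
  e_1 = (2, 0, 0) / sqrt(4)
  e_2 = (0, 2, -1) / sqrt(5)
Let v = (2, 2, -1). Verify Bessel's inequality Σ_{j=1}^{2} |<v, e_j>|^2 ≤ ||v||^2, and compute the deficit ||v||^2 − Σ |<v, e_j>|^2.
Σ |<v, e_j>|^2 = 9; ||v||^2 = 9; deficit = 0

Write each e_j = u_j / sqrt(<u_j, u_j>) where u_j is the displayed integer vector. Then <v, e_j> = <v, u_j> / sqrt(<u_j, u_j>), so |<v, e_j>|^2 = <v, u_j>^2 / <u_j, u_j>.
Coefficients: <v, e_1> = 4/sqrt(4), <v, e_2> = 5/sqrt(5).
Square and sum: Σ |<v, e_j>|^2 = 9.
Compute ||v||^2 = v·v = 9.
Deficit = 9 − 9 = 0 ≥ 0, confirming Bessel's inequality. (The deficit equals ||v − Σ <v,e_j> e_j||^2, the squared distance from v to span{e_j}.)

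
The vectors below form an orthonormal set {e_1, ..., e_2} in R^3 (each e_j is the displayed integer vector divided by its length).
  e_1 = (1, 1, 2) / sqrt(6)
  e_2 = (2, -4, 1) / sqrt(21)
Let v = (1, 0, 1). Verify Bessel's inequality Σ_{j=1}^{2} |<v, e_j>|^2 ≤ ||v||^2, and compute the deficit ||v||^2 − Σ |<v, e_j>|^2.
Σ |<v, e_j>|^2 = 27/14; ||v||^2 = 2; deficit = 1/14

Write each e_j = u_j / sqrt(<u_j, u_j>) where u_j is the displayed integer vector. Then <v, e_j> = <v, u_j> / sqrt(<u_j, u_j>), so |<v, e_j>|^2 = <v, u_j>^2 / <u_j, u_j>.
Coefficients: <v, e_1> = 3/sqrt(6), <v, e_2> = 3/sqrt(21).
Square and sum: Σ |<v, e_j>|^2 = 27/14.
Compute ||v||^2 = v·v = 2.
Deficit = 2 − 27/14 = 1/14 ≥ 0, confirming Bessel's inequality. (The deficit equals ||v − Σ <v,e_j> e_j||^2, the squared distance from v to span{e_j}.)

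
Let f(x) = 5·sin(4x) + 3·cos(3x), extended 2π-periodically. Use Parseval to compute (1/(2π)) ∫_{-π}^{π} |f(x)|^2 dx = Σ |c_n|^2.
Σ |c_n|^2 = 17

Expand |f|^2 and use orthogonality of {sin(nx), cos(mx)} on [-π, π]:
  ∫_{-π}^{π} sin(nx)^2 dx = π, ∫ cos(mx)^2 dx = π, and cross terms integrate to 0.
So ∫_{-π}^{π} f(x)^2 dx = 5^2 · π + 3^2 · π = (25 + 9)π.
Divide by 2π: (25 + 9)/2 = 17.
By Parseval, this equals Σ |c_n|^2.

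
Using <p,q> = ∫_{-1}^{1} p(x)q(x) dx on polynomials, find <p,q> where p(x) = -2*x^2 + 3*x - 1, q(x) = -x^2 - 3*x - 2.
<p,q> = 32/15

Expand the product: p(x)·q(x) = 2*x^4 + 3*x^3 - 4*x^2 - 3*x + 2.
∫_{-1}^{1} of each monomial x^k gives [2/(k+1) if k even, 0 if k odd]. Integrating term-by-term (or equivalently evaluating the antiderivative F(x) = 2*x^5/5 + 3*x^4/4 - 4*x^3/3 - 3*x^2/2 + 2*x at the endpoints):
  F(1) − F(−1) = 19/60 − (-109/60) = 32/15.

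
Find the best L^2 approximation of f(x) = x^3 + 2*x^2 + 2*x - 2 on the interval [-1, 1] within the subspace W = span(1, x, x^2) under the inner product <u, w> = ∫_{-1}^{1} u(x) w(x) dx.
g(x) = 2*x^2 + 13*x/5 - 2

The best approximation g ∈ W is the orthogonal projection of f onto W. Writing g = a_0 + a_1 x + a_2 x^2, the coefficients solve the normal equations G · a = b where
  G_{ij} = <φ_i, φ_j> and b_i = <f, φ_i>, with φ_0 = 1, φ_1 = x, φ_2 = x^2.
G =
  [2, 0, 2/3]
  [0, 2/3, 0]
  [2/3, 0, 2/5],
b = (-8/3, 26/15, -8/15).
Solving gives a_0 = -2, a_1 = 13/5, a_2 = 2, so
  g(x) = 2*x^2 + 13*x/5 - 2.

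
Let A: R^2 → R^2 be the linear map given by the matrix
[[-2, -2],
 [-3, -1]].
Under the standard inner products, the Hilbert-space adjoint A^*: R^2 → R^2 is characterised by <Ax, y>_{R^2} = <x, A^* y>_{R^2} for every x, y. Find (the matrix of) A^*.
A^* = A^T =
[[-2, -3],
 [-2, -1]]

For real matrices with standard dot products, the defining identity <Ax, y> = <x, A^* y> gives (Ax)^T y = x^T (A^*) y, i.e. x^T A^T y = x^T (A^*) y. Since this holds for all x, y, we must have A^* = A^T. Therefore
A^* =
[[-2, -3],
 [-2, -1]].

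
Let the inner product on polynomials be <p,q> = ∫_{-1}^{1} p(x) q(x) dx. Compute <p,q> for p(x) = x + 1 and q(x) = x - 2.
<p,q> = -10/3

Expand the product: p(x)·q(x) = x^2 - x - 2.
∫_{-1}^{1} of each monomial x^k gives [2/(k+1) if k even, 0 if k odd]. Integrating term-by-term (or equivalently evaluating the antiderivative F(x) = x^3/3 - x^2/2 - 2*x at the endpoints):
  F(1) − F(−1) = -13/6 − (7/6) = -10/3.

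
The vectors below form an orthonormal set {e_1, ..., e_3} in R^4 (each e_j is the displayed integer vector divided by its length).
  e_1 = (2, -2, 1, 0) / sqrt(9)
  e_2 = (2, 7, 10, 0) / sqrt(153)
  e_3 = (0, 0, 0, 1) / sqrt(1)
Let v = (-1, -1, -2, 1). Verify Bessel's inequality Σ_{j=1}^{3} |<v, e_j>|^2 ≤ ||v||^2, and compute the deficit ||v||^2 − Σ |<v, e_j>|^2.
Σ |<v, e_j>|^2 = 118/17; ||v||^2 = 7; deficit = 1/17

Write each e_j = u_j / sqrt(<u_j, u_j>) where u_j is the displayed integer vector. Then <v, e_j> = <v, u_j> / sqrt(<u_j, u_j>), so |<v, e_j>|^2 = <v, u_j>^2 / <u_j, u_j>.
Coefficients: <v, e_1> = -2/sqrt(9), <v, e_2> = -29/sqrt(153), <v, e_3> = 1/sqrt(1).
Square and sum: Σ |<v, e_j>|^2 = 118/17.
Compute ||v||^2 = v·v = 7.
Deficit = 7 − 118/17 = 1/17 ≥ 0, confirming Bessel's inequality. (The deficit equals ||v − Σ <v,e_j> e_j||^2, the squared distance from v to span{e_j}.)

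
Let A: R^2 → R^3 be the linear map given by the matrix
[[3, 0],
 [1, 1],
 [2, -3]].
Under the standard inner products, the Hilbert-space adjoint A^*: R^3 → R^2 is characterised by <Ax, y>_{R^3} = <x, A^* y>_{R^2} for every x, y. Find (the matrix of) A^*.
A^* = A^T =
[[3, 1, 2],
 [0, 1, -3]]

For real matrices with standard dot products, the defining identity <Ax, y> = <x, A^* y> gives (Ax)^T y = x^T (A^*) y, i.e. x^T A^T y = x^T (A^*) y. Since this holds for all x, y, we must have A^* = A^T. Therefore
A^* =
[[3, 1, 2],
 [0, 1, -3]].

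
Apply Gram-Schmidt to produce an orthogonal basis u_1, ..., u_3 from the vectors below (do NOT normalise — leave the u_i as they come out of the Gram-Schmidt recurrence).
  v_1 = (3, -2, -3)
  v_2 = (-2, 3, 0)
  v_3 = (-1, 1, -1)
Orthogonal basis:
  u_1 = (3, -2, -3)
  u_2 = (-4/11, 21/11, -18/11)
  u_3 = (-36/71, -24/71, -20/71)

Apply the Gram-Schmidt recurrence
  u_1 = v_1
  u_i = v_i − Σ_{j<i} ((v_i · u_j) / (u_j · u_j)) · u_j.

Step by step this gives:
  u_1 = (3, -2, -3)
  u_2 = (-4/11, 21/11, -18/11)
  u_3 = (-36/71, -24/71, -20/71)

Orthogonality check:
  u_2 · u_1 = 0 (should be 0)
  u_3 · u_1 = 0 (should be 0)
  u_3 · u_2 = 0 (should be 0)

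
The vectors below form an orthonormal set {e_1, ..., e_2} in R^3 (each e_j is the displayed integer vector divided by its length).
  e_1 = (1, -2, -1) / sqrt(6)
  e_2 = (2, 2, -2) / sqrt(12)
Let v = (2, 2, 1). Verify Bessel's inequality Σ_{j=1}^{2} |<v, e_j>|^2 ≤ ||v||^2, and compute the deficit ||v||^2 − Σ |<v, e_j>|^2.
Σ |<v, e_j>|^2 = 9/2; ||v||^2 = 9; deficit = 9/2

Write each e_j = u_j / sqrt(<u_j, u_j>) where u_j is the displayed integer vector. Then <v, e_j> = <v, u_j> / sqrt(<u_j, u_j>), so |<v, e_j>|^2 = <v, u_j>^2 / <u_j, u_j>.
Coefficients: <v, e_1> = -3/sqrt(6), <v, e_2> = 6/sqrt(12).
Square and sum: Σ |<v, e_j>|^2 = 9/2.
Compute ||v||^2 = v·v = 9.
Deficit = 9 − 9/2 = 9/2 ≥ 0, confirming Bessel's inequality. (The deficit equals ||v − Σ <v,e_j> e_j||^2, the squared distance from v to span{e_j}.)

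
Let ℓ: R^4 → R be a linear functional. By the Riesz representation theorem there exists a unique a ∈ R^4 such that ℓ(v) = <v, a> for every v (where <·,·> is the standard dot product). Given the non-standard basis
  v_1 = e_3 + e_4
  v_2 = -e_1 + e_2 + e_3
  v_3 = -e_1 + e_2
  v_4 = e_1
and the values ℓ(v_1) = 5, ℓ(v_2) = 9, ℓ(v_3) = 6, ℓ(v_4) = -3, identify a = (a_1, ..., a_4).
a = (-3, 3, 3, 2)

Write a = (a_1, ..., a_4) in the standard basis. For each basis vector v_i, ℓ(v_i) = <v_i, a> is a linear equation in the a_j's. Collect the n equations into a matrix system V a = ℓ, where row i of V is v_i (expressed in the standard basis). Since V is invertible (lower-triangular with 1s on the diagonal, up to permutation), solve by back-substitution:
  V =
[[0, 0, 1, 1],
 [-1, 1, 1, 0],
 [-1, 1, 0, 0],
 [1, 0, 0, 0]]
  V a = (5, 9, 6, -3)
Solving gives a = (-3, 3, 3, 2).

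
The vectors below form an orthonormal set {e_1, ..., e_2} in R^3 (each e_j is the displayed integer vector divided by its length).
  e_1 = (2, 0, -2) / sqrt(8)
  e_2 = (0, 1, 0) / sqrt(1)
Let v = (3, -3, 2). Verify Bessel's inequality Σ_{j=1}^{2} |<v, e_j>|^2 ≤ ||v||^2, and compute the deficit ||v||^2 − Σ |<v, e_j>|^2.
Σ |<v, e_j>|^2 = 19/2; ||v||^2 = 22; deficit = 25/2

Write each e_j = u_j / sqrt(<u_j, u_j>) where u_j is the displayed integer vector. Then <v, e_j> = <v, u_j> / sqrt(<u_j, u_j>), so |<v, e_j>|^2 = <v, u_j>^2 / <u_j, u_j>.
Coefficients: <v, e_1> = 2/sqrt(8), <v, e_2> = -3/sqrt(1).
Square and sum: Σ |<v, e_j>|^2 = 19/2.
Compute ||v||^2 = v·v = 22.
Deficit = 22 − 19/2 = 25/2 ≥ 0, confirming Bessel's inequality. (The deficit equals ||v − Σ <v,e_j> e_j||^2, the squared distance from v to span{e_j}.)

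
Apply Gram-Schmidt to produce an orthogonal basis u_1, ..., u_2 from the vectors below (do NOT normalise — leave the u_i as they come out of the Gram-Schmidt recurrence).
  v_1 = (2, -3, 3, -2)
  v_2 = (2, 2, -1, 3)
Orthogonal basis:
  u_1 = (2, -3, 3, -2)
  u_2 = (37/13, 19/26, 7/26, 28/13)

Apply the Gram-Schmidt recurrence
  u_1 = v_1
  u_i = v_i − Σ_{j<i} ((v_i · u_j) / (u_j · u_j)) · u_j.

Step by step this gives:
  u_1 = (2, -3, 3, -2)
  u_2 = (37/13, 19/26, 7/26, 28/13)

Orthogonality check:
  u_2 · u_1 = 0 (should be 0)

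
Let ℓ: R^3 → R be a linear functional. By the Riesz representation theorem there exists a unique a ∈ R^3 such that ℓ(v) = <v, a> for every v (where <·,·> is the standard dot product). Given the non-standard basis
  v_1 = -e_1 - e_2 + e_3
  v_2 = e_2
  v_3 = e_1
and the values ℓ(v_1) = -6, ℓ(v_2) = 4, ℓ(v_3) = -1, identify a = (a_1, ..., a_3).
a = (-1, 4, -3)

Write a = (a_1, ..., a_3) in the standard basis. For each basis vector v_i, ℓ(v_i) = <v_i, a> is a linear equation in the a_j's. Collect the n equations into a matrix system V a = ℓ, where row i of V is v_i (expressed in the standard basis). Since V is invertible (lower-triangular with 1s on the diagonal, up to permutation), solve by back-substitution:
  V =
[[-1, -1, 1],
 [0, 1, 0],
 [1, 0, 0]]
  V a = (-6, 4, -1)
Solving gives a = (-1, 4, -3).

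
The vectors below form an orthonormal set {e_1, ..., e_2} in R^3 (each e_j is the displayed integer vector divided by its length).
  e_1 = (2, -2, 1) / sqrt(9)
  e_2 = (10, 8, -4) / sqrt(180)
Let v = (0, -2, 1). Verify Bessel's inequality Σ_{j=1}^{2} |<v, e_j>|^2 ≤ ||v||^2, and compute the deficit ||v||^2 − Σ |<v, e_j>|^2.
Σ |<v, e_j>|^2 = 5; ||v||^2 = 5; deficit = 0

Write each e_j = u_j / sqrt(<u_j, u_j>) where u_j is the displayed integer vector. Then <v, e_j> = <v, u_j> / sqrt(<u_j, u_j>), so |<v, e_j>|^2 = <v, u_j>^2 / <u_j, u_j>.
Coefficients: <v, e_1> = 5/sqrt(9), <v, e_2> = -20/sqrt(180).
Square and sum: Σ |<v, e_j>|^2 = 5.
Compute ||v||^2 = v·v = 5.
Deficit = 5 − 5 = 0 ≥ 0, confirming Bessel's inequality. (The deficit equals ||v − Σ <v,e_j> e_j||^2, the squared distance from v to span{e_j}.)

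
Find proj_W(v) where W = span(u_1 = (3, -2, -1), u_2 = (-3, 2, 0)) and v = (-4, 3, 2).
proj_W(v) = (-54/13, 36/13, 2)

Set up U = [u_1 | ... | u_2] ∈ R^(3×2). The projector onto W = col(U) is P = U (U^T U)^(-1) U^T.
Compute U^T U =
  [14, -13]
  [-13, 13],
and U^T v = (-20, 18).
Solve U^T U · c = U^T v for the coefficients: c = (-2, -8/13). The projection is proj_W(v) = U c.
Check: (v - proj_W(v)) · u_1 = 0  (should be 0).
Check: (v - proj_W(v)) · u_2 = 0  (should be 0).
Result: proj_W(v) = (-54/13, 36/13, 2).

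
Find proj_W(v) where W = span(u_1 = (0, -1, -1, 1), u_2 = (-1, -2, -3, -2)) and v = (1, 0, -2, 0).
proj_W(v) = (-1/5, -13/15, -16/15, 1/15)

Set up U = [u_1 | ... | u_2] ∈ R^(4×2). The projector onto W = col(U) is P = U (U^T U)^(-1) U^T.
Compute U^T U =
  [3, 3]
  [3, 18],
and U^T v = (2, 5).
Solve U^T U · c = U^T v for the coefficients: c = (7/15, 1/5). The projection is proj_W(v) = U c.
Check: (v - proj_W(v)) · u_1 = 0  (should be 0).
Check: (v - proj_W(v)) · u_2 = 0  (should be 0).
Result: proj_W(v) = (-1/5, -13/15, -16/15, 1/15).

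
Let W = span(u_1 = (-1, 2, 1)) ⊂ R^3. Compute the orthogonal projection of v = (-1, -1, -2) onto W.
proj_W(v) = (1/2, -1, -1/2)

Set up U = [u_1 | ... | u_1] ∈ R^(3×1). The projector onto W = col(U) is P = U (U^T U)^(-1) U^T.
Compute U^T U =
  [6],
and U^T v = (-3).
Solve U^T U · c = U^T v for the coefficients: c = (-1/2). The projection is proj_W(v) = U c.
Check: (v - proj_W(v)) · u_1 = 0  (should be 0).
Result: proj_W(v) = (1/2, -1, -1/2).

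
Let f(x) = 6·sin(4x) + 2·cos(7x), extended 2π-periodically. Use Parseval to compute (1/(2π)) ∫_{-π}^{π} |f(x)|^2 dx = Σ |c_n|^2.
Σ |c_n|^2 = 20

Expand |f|^2 and use orthogonality of {sin(nx), cos(mx)} on [-π, π]:
  ∫_{-π}^{π} sin(nx)^2 dx = π, ∫ cos(mx)^2 dx = π, and cross terms integrate to 0.
So ∫_{-π}^{π} f(x)^2 dx = 6^2 · π + 2^2 · π = (36 + 4)π.
Divide by 2π: (36 + 4)/2 = 20.
By Parseval, this equals Σ |c_n|^2.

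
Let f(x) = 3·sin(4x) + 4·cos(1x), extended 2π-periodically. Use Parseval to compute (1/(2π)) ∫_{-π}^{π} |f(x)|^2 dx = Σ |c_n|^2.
Σ |c_n|^2 = 25/2

Expand |f|^2 and use orthogonality of {sin(nx), cos(mx)} on [-π, π]:
  ∫_{-π}^{π} sin(nx)^2 dx = π, ∫ cos(mx)^2 dx = π, and cross terms integrate to 0.
So ∫_{-π}^{π} f(x)^2 dx = 3^2 · π + 4^2 · π = (9 + 16)π.
Divide by 2π: (9 + 16)/2 = 25/2.
By Parseval, this equals Σ |c_n|^2.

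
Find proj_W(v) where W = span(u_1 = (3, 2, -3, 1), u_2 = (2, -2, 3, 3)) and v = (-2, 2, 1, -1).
proj_W(v) = (-490/291, 20/291, -10/97, -406/291)

Set up U = [u_1 | ... | u_2] ∈ R^(4×2). The projector onto W = col(U) is P = U (U^T U)^(-1) U^T.
Compute U^T U =
  [23, -4]
  [-4, 26],
and U^T v = (-6, -8).
Solve U^T U · c = U^T v for the coefficients: c = (-94/291, -104/291). The projection is proj_W(v) = U c.
Check: (v - proj_W(v)) · u_1 = 0  (should be 0).
Check: (v - proj_W(v)) · u_2 = 0  (should be 0).
Result: proj_W(v) = (-490/291, 20/291, -10/97, -406/291).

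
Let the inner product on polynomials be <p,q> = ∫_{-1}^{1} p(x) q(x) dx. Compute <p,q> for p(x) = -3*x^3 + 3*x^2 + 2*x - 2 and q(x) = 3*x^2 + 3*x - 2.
<p,q> = 4

Expand the product: p(x)·q(x) = -9*x^5 + 21*x^3 - 6*x^2 - 10*x + 4.
∫_{-1}^{1} of each monomial x^k gives [2/(k+1) if k even, 0 if k odd]. Integrating term-by-term (or equivalently evaluating the antiderivative F(x) = -3*x^6/2 + 21*x^4/4 - 2*x^3 - 5*x^2 + 4*x at the endpoints):
  F(1) − F(−1) = 3/4 − (-13/4) = 4.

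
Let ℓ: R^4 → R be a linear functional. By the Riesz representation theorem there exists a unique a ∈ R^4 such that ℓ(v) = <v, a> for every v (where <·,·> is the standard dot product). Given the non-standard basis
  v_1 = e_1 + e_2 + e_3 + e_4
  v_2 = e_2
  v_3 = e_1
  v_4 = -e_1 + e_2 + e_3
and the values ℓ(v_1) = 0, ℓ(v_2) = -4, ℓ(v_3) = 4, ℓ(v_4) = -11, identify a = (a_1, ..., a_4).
a = (4, -4, -3, 3)

Write a = (a_1, ..., a_4) in the standard basis. For each basis vector v_i, ℓ(v_i) = <v_i, a> is a linear equation in the a_j's. Collect the n equations into a matrix system V a = ℓ, where row i of V is v_i (expressed in the standard basis). Since V is invertible (lower-triangular with 1s on the diagonal, up to permutation), solve by back-substitution:
  V =
[[1, 1, 1, 1],
 [0, 1, 0, 0],
 [1, 0, 0, 0],
 [-1, 1, 1, 0]]
  V a = (0, -4, 4, -11)
Solving gives a = (4, -4, -3, 3).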